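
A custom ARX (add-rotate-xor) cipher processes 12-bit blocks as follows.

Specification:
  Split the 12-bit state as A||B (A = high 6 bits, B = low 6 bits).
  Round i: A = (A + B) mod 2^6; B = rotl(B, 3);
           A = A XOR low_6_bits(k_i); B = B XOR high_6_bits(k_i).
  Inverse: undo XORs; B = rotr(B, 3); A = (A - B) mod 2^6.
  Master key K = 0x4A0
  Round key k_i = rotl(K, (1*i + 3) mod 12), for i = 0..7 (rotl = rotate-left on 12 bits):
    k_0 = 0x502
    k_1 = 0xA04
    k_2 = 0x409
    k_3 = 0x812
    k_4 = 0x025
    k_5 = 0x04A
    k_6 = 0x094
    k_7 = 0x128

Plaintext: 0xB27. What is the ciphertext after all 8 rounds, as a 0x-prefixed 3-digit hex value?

0x31A

s_0 = plaintext = 0xB27
s_1 = Round(s_0, k_0) = 0x468
s_2 = Round(s_1, k_1) = 0xF6D
s_3 = Round(s_2, k_2) = 0x8FD
s_4 = Round(s_3, k_3) = 0xC8F
s_5 = Round(s_4, k_4) = 0x939
s_6 = Round(s_5, k_5) = 0x5CE
s_7 = Round(s_6, k_6) = 0xC73
s_8 = Round(s_7, k_7) = 0x31A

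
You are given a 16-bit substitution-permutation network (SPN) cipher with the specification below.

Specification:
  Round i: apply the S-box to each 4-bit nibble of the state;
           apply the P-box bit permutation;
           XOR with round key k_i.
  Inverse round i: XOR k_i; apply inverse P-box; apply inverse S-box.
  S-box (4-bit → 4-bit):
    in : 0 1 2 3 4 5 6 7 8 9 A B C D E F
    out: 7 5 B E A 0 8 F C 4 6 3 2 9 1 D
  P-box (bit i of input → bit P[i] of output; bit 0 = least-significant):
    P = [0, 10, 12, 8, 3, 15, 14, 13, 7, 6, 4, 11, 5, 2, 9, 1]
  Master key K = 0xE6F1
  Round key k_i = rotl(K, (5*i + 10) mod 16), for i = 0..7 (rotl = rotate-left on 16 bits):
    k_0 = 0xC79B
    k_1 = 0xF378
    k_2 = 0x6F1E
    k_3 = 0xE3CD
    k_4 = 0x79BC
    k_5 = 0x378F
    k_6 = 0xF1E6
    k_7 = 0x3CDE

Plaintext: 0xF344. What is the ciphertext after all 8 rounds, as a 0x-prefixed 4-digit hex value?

0x5EDC

s_0 = plaintext = 0xF344
s_1 = Round(s_0, k_0) = 0x68E9
s_2 = Round(s_1, k_1) = 0xEB62
s_3 = Round(s_2, k_2) = 0x4AFF
s_4 = Round(s_3, k_3) = 0x9292
s_5 = Round(s_4, k_4) = 0x367D
s_6 = Round(s_5, k_5) = 0xDC80
s_7 = Round(s_6, k_6) = 0x8585
s_8 = Round(s_7, k_7) = 0x5EDC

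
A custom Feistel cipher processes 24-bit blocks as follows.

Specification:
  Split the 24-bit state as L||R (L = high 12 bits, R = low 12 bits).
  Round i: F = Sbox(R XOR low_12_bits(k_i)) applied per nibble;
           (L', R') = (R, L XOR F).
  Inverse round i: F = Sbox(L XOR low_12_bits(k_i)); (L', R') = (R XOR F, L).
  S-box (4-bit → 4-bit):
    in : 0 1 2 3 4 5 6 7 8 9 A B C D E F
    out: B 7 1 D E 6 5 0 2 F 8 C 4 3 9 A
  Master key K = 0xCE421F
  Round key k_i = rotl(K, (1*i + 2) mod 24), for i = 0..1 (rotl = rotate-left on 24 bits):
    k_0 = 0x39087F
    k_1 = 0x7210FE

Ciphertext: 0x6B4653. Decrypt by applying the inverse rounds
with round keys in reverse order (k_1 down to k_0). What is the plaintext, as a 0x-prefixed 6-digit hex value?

0xAFA3BB

s_0 = ciphertext = 0x6B4653
s_1 = InvRound(s_0, k_1) = 0x3BB6B4
s_2 = InvRound(s_1, k_0) = 0xAFA3BB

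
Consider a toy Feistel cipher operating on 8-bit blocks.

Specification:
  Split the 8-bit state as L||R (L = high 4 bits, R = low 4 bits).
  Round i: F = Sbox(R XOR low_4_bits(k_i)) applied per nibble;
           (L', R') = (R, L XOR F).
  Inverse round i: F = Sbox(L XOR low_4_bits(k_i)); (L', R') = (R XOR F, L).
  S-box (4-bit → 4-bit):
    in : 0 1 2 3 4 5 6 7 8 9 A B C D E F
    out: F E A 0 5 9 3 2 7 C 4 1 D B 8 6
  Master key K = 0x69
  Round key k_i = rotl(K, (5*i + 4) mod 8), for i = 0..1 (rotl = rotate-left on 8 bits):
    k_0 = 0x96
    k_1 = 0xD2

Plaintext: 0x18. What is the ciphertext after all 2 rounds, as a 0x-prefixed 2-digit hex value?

s_0 = plaintext = 0x18
s_1 = Round(s_0, k_0) = 0x89
s_2 = Round(s_1, k_1) = 0x99

0x99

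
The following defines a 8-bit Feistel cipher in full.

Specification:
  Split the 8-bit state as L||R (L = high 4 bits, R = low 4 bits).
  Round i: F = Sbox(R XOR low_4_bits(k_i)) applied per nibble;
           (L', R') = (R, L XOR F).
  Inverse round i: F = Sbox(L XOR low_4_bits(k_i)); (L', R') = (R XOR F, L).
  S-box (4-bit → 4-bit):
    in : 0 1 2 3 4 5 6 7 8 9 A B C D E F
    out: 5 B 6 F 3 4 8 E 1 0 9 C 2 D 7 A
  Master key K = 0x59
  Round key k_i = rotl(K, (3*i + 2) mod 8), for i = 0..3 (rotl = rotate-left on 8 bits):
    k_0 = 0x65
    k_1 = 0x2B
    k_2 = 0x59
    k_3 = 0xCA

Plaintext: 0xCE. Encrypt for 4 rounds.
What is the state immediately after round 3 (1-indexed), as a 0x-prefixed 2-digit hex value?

s_0 = plaintext = 0xCE
s_1 = Round(s_0, k_0) = 0xE0
s_2 = Round(s_1, k_1) = 0x02
s_3 = Round(s_2, k_2) = 0x2C
s_4 = Round(s_3, k_3) = 0xCA

0x2C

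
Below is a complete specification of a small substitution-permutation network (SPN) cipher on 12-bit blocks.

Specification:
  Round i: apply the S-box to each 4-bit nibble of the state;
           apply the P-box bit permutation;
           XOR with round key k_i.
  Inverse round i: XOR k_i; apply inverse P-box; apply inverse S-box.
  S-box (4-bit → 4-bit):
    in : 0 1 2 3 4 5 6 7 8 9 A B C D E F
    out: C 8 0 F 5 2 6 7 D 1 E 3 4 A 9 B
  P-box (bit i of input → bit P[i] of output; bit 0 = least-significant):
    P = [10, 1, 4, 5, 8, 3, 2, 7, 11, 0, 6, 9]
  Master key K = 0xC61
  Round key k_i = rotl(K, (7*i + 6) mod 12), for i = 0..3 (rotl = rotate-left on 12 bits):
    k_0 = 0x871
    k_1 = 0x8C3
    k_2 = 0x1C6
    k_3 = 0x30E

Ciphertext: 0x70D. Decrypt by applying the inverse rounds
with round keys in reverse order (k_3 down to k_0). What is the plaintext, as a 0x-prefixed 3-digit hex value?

0xF76

s_0 = ciphertext = 0x70D
s_1 = InvRound(s_0, k_3) = 0x52B
s_2 = InvRound(s_1, k_2) = 0x6AE
s_3 = InvRound(s_2, k_1) = 0x36E
s_4 = InvRound(s_3, k_0) = 0xF76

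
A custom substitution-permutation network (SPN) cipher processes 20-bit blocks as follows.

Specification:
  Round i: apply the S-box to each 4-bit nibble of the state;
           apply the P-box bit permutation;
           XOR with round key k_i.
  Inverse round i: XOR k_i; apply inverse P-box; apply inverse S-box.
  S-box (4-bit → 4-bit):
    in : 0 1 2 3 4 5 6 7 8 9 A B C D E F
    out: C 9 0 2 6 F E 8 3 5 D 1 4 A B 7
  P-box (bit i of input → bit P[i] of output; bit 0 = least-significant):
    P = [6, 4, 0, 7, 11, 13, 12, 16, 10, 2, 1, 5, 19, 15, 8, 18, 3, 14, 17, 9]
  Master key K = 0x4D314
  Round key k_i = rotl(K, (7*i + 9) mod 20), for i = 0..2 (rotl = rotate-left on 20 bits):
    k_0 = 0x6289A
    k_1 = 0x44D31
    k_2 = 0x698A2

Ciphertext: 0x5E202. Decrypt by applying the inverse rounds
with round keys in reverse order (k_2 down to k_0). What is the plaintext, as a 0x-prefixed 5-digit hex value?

0x72BB4

s_0 = ciphertext = 0x5E202
s_1 = InvRound(s_0, k_2) = 0x62757
s_2 = InvRound(s_1, k_1) = 0x6268B
s_3 = InvRound(s_2, k_0) = 0x72BB4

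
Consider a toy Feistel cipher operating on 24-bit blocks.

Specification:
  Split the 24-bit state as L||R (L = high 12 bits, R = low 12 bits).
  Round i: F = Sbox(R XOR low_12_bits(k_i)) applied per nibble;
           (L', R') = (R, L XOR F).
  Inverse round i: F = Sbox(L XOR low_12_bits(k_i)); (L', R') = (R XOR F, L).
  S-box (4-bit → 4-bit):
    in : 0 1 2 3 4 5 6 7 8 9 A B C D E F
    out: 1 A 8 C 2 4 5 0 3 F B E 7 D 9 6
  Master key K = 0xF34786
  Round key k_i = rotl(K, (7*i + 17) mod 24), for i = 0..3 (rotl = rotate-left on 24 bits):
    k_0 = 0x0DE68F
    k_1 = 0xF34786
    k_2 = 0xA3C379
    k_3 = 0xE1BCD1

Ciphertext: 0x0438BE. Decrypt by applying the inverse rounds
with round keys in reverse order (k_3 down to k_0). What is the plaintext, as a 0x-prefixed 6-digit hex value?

s_0 = ciphertext = 0x0438BE
s_1 = InvRound(s_0, k_3) = 0xF46043
s_2 = InvRound(s_1, k_2) = 0x785F46
s_3 = InvRound(s_2, k_1) = 0xE5A785
s_4 = InvRound(s_3, k_0) = 0x451E5A

0x451E5A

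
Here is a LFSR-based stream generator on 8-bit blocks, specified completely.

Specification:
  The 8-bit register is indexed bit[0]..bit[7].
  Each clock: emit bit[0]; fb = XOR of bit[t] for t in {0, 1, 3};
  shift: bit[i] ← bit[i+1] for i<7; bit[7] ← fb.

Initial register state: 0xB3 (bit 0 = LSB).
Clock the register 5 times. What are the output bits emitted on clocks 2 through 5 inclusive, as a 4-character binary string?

reg_0 = 0xB3
clock 1: out=1, reg = 0x59
clock 2: out=1, reg = 0x2C
clock 3: out=0, reg = 0x96
clock 4: out=0, reg = 0xCB
clock 5: out=1, reg = 0xE5

1001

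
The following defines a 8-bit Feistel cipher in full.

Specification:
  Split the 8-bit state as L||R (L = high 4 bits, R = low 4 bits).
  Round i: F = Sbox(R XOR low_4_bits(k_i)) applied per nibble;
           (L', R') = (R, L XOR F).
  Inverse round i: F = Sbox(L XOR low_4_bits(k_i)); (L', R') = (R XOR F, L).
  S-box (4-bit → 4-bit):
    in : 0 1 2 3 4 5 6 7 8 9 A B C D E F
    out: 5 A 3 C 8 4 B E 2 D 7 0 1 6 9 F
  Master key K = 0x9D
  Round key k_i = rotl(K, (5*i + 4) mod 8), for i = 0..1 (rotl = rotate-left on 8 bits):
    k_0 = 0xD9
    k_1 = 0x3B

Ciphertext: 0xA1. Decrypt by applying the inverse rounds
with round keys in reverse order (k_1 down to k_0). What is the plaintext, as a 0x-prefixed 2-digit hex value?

0x9B

s_0 = ciphertext = 0xA1
s_1 = InvRound(s_0, k_1) = 0xBA
s_2 = InvRound(s_1, k_0) = 0x9B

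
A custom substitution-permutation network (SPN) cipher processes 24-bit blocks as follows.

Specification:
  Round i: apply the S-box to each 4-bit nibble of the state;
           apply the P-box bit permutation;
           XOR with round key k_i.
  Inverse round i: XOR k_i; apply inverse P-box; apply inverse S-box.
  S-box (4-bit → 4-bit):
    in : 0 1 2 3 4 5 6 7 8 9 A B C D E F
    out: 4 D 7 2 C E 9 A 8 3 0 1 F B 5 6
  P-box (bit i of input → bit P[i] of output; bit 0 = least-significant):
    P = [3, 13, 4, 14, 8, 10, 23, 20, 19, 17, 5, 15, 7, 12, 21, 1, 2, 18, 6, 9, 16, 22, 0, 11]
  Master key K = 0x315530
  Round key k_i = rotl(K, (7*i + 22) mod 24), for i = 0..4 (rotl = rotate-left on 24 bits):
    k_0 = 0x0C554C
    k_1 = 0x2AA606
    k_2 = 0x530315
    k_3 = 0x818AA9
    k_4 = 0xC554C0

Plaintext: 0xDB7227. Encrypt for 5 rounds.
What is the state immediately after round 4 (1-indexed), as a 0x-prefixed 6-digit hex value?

s_0 = plaintext = 0xDB7227
s_1 = Round(s_0, k_0) = 0xC7286A
s_2 = Round(s_1, k_1) = 0x5F3D87
s_3 = Round(s_2, k_2) = 0x0DFB54
s_4 = Round(s_3, k_3) = 0x3DDCBC
s_5 = Round(s_4, k_4) = 0x8BA77E

0x3DDCBC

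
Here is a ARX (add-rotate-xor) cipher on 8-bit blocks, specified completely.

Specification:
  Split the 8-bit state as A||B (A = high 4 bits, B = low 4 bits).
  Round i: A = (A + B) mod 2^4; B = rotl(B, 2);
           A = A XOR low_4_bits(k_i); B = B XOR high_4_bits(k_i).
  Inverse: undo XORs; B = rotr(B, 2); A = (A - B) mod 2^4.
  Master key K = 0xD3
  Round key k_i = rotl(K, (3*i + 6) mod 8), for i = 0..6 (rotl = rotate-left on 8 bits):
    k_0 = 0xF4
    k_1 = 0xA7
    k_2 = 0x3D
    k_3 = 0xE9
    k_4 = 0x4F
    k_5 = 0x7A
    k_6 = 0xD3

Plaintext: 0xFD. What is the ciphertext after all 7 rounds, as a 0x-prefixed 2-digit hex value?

s_0 = plaintext = 0xFD
s_1 = Round(s_0, k_0) = 0x88
s_2 = Round(s_1, k_1) = 0x78
s_3 = Round(s_2, k_2) = 0x21
s_4 = Round(s_3, k_3) = 0xAA
s_5 = Round(s_4, k_4) = 0xBE
s_6 = Round(s_5, k_5) = 0x3C
s_7 = Round(s_6, k_6) = 0xCE

0xCE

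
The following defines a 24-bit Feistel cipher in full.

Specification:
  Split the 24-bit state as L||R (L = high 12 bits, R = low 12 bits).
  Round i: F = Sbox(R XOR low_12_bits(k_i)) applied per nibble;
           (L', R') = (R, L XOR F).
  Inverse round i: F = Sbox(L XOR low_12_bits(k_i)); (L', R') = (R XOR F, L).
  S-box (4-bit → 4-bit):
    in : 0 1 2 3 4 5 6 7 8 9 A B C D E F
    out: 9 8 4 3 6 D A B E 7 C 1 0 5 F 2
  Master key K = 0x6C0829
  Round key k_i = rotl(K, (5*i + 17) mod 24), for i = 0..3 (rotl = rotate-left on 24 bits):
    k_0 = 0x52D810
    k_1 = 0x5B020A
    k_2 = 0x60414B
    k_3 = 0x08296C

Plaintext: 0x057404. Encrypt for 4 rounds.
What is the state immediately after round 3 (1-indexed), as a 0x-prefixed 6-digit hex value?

s_0 = plaintext = 0x057404
s_1 = Round(s_0, k_0) = 0x4040D1
s_2 = Round(s_1, k_1) = 0x0D1055
s_3 = Round(s_2, k_2) = 0x05585E
s_4 = Round(s_3, k_3) = 0x85E861

0x05585E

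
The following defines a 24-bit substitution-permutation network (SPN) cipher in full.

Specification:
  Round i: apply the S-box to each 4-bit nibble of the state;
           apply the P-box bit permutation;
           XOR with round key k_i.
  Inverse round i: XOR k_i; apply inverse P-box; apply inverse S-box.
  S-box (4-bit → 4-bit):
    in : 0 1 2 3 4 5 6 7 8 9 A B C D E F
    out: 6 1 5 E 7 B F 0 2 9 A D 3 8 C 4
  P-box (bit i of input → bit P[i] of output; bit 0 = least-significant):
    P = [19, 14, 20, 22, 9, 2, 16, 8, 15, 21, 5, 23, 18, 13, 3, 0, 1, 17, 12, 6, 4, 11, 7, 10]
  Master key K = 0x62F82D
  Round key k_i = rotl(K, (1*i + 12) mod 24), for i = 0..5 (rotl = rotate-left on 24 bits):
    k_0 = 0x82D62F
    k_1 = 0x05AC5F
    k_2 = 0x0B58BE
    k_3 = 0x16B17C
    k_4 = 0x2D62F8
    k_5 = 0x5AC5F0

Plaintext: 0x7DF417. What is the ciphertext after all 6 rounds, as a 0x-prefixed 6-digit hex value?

0x91EAF5

s_0 = plaintext = 0x7DF417
s_1 = Round(s_0, k_0) = 0xA25447
s_2 = Round(s_1, k_1) = 0x201278
s_3 = Round(s_2, k_2) = 0x0D880E
s_4 = Round(s_3, k_3) = 0x6799B8
s_5 = Round(s_4, k_4) = 0xA8AD69
s_6 = Round(s_5, k_5) = 0x91EAF5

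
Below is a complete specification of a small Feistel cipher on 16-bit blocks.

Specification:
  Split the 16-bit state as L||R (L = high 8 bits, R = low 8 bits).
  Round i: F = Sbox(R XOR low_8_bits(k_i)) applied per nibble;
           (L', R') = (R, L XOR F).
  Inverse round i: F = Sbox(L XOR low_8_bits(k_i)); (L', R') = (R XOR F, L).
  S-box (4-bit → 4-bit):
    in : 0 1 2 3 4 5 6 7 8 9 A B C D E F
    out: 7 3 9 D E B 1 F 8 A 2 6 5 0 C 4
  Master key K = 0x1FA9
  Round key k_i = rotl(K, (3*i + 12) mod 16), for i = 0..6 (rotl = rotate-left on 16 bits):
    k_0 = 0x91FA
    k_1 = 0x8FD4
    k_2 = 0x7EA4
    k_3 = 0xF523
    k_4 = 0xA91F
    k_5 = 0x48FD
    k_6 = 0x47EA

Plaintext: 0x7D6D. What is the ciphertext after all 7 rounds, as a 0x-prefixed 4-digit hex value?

s_0 = plaintext = 0x7D6D
s_1 = Round(s_0, k_0) = 0x6DD2
s_2 = Round(s_1, k_1) = 0xD21C
s_3 = Round(s_2, k_2) = 0x1CBA
s_4 = Round(s_3, k_3) = 0xBAB6
s_5 = Round(s_4, k_4) = 0xB690
s_6 = Round(s_5, k_5) = 0x90A6
s_7 = Round(s_6, k_6) = 0xA675

0xA675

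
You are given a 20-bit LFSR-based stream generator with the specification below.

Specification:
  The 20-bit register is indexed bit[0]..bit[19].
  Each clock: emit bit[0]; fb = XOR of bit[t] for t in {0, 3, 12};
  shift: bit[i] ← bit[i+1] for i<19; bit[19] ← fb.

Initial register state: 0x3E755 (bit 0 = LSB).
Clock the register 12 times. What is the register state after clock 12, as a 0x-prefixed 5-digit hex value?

reg_0 = 0x3E755
clock 1: out=1, reg = 0x9F3AA
clock 2: out=0, reg = 0x4F9D5
clock 3: out=1, reg = 0x27CEA
clock 4: out=0, reg = 0x13E75
clock 5: out=1, reg = 0x09F3A
clock 6: out=0, reg = 0x04F9D
clock 7: out=1, reg = 0x027CE
clock 8: out=0, reg = 0x813E7
clock 9: out=1, reg = 0x409F3
clock 10: out=1, reg = 0xA04F9
clock 11: out=1, reg = 0x5027C
clock 12: out=0, reg = 0xA813E

0xA813E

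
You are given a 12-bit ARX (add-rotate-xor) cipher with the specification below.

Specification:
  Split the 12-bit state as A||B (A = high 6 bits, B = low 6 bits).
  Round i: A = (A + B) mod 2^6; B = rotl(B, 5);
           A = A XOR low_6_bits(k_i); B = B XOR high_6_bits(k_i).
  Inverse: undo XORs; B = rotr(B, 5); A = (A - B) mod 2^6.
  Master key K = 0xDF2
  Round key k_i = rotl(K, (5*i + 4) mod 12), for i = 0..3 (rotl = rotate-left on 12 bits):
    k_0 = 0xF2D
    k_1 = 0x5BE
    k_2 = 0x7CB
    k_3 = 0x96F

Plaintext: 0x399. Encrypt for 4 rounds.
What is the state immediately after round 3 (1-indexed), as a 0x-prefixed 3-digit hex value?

s_0 = plaintext = 0x399
s_1 = Round(s_0, k_0) = 0x290
s_2 = Round(s_1, k_1) = 0x91E
s_3 = Round(s_2, k_2) = 0x250
s_4 = Round(s_3, k_3) = 0xDAD

0x250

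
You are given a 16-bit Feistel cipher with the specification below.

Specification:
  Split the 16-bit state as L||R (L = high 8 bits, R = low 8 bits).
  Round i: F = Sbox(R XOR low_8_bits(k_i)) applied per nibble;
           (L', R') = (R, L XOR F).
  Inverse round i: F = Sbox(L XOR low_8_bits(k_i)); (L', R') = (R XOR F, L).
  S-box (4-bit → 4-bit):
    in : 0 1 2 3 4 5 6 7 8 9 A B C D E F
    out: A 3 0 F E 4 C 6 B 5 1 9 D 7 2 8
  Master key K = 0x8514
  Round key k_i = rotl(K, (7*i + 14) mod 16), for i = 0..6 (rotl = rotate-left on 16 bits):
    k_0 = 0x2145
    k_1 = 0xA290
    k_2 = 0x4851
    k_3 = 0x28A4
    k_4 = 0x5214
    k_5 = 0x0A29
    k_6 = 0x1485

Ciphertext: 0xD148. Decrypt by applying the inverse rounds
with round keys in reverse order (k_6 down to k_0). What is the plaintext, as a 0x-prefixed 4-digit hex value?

s_0 = ciphertext = 0xD148
s_1 = InvRound(s_0, k_6) = 0x06D1
s_2 = InvRound(s_1, k_5) = 0xD906
s_3 = InvRound(s_2, k_4) = 0xD1D9
s_4 = InvRound(s_3, k_3) = 0xBDD1
s_5 = InvRound(s_4, k_2) = 0xFCBD
s_6 = InvRound(s_5, k_1) = 0x70FC
s_7 = InvRound(s_6, k_0) = 0x0870

0x0870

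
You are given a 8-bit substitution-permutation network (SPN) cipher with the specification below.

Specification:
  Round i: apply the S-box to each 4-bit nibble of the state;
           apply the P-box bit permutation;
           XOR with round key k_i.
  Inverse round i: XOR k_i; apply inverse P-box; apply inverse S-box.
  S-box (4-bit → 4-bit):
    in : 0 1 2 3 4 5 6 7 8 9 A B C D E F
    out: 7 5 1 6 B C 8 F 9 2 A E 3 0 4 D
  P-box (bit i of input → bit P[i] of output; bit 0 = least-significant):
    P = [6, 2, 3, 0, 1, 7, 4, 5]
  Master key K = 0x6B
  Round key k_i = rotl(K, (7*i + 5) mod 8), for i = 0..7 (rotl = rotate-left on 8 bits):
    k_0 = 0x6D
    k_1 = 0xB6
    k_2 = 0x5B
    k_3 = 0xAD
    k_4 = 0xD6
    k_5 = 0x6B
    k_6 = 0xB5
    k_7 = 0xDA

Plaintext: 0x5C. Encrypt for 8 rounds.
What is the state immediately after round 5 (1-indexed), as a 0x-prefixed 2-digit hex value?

s_0 = plaintext = 0x5C
s_1 = Round(s_0, k_0) = 0x19
s_2 = Round(s_1, k_1) = 0xA0
s_3 = Round(s_2, k_2) = 0xB7
s_4 = Round(s_3, k_3) = 0x50
s_5 = Round(s_4, k_4) = 0xAA
s_6 = Round(s_5, k_5) = 0xCE
s_7 = Round(s_6, k_6) = 0x3F
s_8 = Round(s_7, k_7) = 0x03

0xAA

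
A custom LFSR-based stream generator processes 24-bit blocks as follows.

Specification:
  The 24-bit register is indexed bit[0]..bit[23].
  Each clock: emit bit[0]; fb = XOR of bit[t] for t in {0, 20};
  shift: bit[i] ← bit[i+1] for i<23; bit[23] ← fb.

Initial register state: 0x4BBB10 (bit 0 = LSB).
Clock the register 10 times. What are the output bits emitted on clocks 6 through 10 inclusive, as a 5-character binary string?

00011

reg_0 = 0x4BBB10
clock 1: out=0, reg = 0x25DD88
clock 2: out=0, reg = 0x12EEC4
clock 3: out=0, reg = 0x897762
clock 4: out=0, reg = 0x44BBB1
clock 5: out=1, reg = 0xA25DD8
clock 6: out=0, reg = 0x512EEC
clock 7: out=0, reg = 0xA89776
clock 8: out=0, reg = 0x544BBB
clock 9: out=1, reg = 0x2A25DD
clock 10: out=1, reg = 0x9512EE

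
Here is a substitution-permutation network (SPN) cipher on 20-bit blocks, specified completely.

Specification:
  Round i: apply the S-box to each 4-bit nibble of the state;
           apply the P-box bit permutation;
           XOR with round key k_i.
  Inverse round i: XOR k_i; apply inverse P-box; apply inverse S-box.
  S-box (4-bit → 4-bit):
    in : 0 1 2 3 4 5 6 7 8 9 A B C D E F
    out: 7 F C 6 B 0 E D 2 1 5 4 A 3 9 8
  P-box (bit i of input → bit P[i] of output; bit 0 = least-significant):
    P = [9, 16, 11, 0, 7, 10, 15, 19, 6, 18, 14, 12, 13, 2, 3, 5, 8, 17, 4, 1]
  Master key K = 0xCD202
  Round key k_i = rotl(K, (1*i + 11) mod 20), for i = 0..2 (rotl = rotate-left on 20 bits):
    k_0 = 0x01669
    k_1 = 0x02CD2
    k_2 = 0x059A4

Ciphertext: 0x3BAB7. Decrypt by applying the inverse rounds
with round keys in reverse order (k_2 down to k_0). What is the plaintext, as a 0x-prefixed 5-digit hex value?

s_0 = ciphertext = 0x3BAB7
s_1 = InvRound(s_0, k_2) = 0x19BB4
s_2 = InvRound(s_1, k_1) = 0xE4E3D
s_3 = InvRound(s_2, k_0) = 0x381FB

0x381FB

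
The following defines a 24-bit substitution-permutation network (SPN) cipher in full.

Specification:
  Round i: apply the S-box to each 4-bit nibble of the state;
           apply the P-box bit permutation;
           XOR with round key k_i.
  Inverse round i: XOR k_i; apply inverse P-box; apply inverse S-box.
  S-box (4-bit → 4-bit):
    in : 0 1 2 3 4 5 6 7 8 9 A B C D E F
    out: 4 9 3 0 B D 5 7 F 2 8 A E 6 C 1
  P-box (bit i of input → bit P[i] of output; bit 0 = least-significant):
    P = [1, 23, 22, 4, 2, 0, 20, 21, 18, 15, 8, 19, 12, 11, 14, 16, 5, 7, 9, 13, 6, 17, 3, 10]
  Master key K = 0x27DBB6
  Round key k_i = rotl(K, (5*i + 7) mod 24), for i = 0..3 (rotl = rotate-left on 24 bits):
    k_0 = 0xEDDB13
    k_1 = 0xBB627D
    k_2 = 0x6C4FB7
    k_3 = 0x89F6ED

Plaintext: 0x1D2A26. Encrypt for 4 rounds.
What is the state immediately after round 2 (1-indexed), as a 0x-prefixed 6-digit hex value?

s_0 = plaintext = 0x1D2A26
s_1 = Round(s_0, k_0) = 0xA5C5D4
s_2 = Round(s_1, k_1) = 0x260D4E
s_3 = Round(s_2, k_2) = 0x0E8CC2
s_4 = Round(s_3, k_3) = 0x300DE6

0x260D4E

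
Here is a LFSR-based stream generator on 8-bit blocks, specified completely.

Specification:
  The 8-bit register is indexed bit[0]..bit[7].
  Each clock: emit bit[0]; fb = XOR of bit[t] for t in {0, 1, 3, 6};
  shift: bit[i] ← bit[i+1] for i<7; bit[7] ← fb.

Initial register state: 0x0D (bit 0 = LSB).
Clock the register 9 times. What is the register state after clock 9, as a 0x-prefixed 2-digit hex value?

0x21

reg_0 = 0x0D
clock 1: out=1, reg = 0x06
clock 2: out=0, reg = 0x83
clock 3: out=1, reg = 0x41
clock 4: out=1, reg = 0x20
clock 5: out=0, reg = 0x10
clock 6: out=0, reg = 0x08
clock 7: out=0, reg = 0x84
clock 8: out=0, reg = 0x42
clock 9: out=0, reg = 0x21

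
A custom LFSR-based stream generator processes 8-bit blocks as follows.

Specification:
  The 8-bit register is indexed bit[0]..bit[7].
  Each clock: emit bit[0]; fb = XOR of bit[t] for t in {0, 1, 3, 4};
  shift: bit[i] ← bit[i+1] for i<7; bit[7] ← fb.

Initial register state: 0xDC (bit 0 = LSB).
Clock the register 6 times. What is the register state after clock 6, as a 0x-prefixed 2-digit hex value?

reg_0 = 0xDC
clock 1: out=0, reg = 0x6E
clock 2: out=0, reg = 0x37
clock 3: out=1, reg = 0x9B
clock 4: out=1, reg = 0x4D
clock 5: out=1, reg = 0x26
clock 6: out=0, reg = 0x93

0x93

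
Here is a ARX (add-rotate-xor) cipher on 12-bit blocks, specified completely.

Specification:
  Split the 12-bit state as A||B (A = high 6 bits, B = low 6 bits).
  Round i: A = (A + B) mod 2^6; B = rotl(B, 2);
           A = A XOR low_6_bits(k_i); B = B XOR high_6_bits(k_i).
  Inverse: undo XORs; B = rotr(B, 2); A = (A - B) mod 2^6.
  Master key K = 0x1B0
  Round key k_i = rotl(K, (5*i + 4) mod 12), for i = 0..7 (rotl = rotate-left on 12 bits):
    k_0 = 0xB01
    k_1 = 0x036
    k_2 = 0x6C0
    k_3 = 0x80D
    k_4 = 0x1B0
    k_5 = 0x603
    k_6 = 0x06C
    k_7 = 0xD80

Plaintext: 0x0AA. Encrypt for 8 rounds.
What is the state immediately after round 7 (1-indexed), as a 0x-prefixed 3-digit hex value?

0x08A

s_0 = plaintext = 0x0AA
s_1 = Round(s_0, k_0) = 0xB46
s_2 = Round(s_1, k_1) = 0x158
s_3 = Round(s_2, k_2) = 0x77A
s_4 = Round(s_3, k_3) = 0x68B
s_5 = Round(s_4, k_4) = 0x56A
s_6 = Round(s_5, k_5) = 0xF32
s_7 = Round(s_6, k_6) = 0x08A
s_8 = Round(s_7, k_7) = 0x31E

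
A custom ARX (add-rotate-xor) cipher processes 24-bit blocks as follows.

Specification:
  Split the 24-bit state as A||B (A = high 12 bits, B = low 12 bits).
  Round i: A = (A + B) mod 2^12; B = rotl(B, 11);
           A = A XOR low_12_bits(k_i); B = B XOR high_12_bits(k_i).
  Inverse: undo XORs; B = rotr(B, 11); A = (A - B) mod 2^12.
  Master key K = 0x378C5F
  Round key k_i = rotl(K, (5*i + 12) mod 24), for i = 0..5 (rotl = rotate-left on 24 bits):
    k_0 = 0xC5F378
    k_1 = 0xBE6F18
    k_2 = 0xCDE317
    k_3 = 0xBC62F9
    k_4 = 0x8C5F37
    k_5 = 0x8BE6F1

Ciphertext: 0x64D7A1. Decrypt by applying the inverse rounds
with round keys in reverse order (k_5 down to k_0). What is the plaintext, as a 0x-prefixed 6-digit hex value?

0x6BE2F5

s_0 = ciphertext = 0x64D7A1
s_1 = InvRound(s_0, k_5) = 0x27DE3F
s_2 = InvRound(s_1, k_4) = 0xF56DF4
s_3 = InvRound(s_2, k_3) = 0x14BC64
s_4 = InvRound(s_3, k_2) = 0x0E8174
s_5 = InvRound(s_4, k_1) = 0xACB525
s_6 = InvRound(s_5, k_0) = 0x6BE2F5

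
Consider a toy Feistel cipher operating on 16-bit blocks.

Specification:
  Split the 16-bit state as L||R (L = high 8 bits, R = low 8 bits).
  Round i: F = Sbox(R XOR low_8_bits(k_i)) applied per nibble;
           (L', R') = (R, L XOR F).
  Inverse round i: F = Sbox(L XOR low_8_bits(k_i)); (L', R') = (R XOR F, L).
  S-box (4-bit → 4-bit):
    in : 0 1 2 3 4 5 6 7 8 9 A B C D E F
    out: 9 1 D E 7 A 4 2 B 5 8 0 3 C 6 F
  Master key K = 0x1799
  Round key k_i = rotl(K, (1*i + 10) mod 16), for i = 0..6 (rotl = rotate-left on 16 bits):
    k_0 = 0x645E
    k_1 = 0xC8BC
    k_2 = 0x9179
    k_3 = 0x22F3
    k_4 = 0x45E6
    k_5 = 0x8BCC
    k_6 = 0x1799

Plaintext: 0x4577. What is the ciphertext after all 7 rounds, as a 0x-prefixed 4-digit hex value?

s_0 = plaintext = 0x4577
s_1 = Round(s_0, k_0) = 0x7790
s_2 = Round(s_1, k_1) = 0x90A4
s_3 = Round(s_2, k_2) = 0xA45C
s_4 = Round(s_3, k_3) = 0x5C2B
s_5 = Round(s_4, k_4) = 0x2B60
s_6 = Round(s_5, k_5) = 0x60A8
s_7 = Round(s_6, k_6) = 0xA881

0xA881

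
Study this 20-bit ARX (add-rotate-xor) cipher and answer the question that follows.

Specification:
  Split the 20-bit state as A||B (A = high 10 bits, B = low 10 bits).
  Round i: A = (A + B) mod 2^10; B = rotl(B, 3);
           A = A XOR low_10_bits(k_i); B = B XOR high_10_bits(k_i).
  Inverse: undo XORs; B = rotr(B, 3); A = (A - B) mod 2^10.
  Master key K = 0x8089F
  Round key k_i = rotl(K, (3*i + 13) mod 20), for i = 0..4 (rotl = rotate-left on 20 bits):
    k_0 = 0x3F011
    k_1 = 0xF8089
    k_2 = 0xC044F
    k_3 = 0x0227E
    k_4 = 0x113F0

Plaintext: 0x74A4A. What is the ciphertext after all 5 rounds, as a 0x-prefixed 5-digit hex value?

s_0 = plaintext = 0x74A4A
s_1 = Round(s_0, k_0) = 0x036A8
s_2 = Round(s_1, k_1) = 0x8F2A5
s_3 = Round(s_2, k_2) = 0x2BA2C
s_4 = Round(s_3, k_3) = 0x2916C
s_5 = Round(s_4, k_4) = 0x78326

0x78326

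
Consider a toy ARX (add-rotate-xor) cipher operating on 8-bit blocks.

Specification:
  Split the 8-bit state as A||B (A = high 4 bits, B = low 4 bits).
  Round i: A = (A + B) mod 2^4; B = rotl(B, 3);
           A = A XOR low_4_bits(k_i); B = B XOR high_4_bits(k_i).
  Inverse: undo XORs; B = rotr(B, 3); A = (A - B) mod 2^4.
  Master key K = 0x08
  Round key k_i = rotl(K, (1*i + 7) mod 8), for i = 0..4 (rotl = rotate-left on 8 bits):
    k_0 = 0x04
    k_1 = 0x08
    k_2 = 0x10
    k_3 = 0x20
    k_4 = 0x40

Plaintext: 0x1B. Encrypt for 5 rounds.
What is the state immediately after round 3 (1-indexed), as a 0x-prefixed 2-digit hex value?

s_0 = plaintext = 0x1B
s_1 = Round(s_0, k_0) = 0x8D
s_2 = Round(s_1, k_1) = 0xDE
s_3 = Round(s_2, k_2) = 0xB6
s_4 = Round(s_3, k_3) = 0x11
s_5 = Round(s_4, k_4) = 0x2C

0xB6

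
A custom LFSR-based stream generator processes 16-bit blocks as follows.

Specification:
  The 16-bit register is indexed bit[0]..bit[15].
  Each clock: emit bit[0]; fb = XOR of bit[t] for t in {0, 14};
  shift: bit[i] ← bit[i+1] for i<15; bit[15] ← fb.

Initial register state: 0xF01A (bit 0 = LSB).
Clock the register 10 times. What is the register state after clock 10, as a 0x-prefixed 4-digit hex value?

0xAB7C

reg_0 = 0xF01A
clock 1: out=0, reg = 0xF80D
clock 2: out=1, reg = 0x7C06
clock 3: out=0, reg = 0xBE03
clock 4: out=1, reg = 0xDF01
clock 5: out=1, reg = 0x6F80
clock 6: out=0, reg = 0xB7C0
clock 7: out=0, reg = 0x5BE0
clock 8: out=0, reg = 0xADF0
clock 9: out=0, reg = 0x56F8
clock 10: out=0, reg = 0xAB7C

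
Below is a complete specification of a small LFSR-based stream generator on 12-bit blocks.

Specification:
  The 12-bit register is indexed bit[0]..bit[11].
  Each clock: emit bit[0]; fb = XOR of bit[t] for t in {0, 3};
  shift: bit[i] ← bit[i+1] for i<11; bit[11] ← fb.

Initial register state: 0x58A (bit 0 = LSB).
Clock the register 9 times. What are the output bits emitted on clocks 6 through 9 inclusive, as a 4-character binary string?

0011

reg_0 = 0x58A
clock 1: out=0, reg = 0xAC5
clock 2: out=1, reg = 0xD62
clock 3: out=0, reg = 0x6B1
clock 4: out=1, reg = 0xB58
clock 5: out=0, reg = 0xDAC
clock 6: out=0, reg = 0xED6
clock 7: out=0, reg = 0x76B
clock 8: out=1, reg = 0x3B5
clock 9: out=1, reg = 0x9DA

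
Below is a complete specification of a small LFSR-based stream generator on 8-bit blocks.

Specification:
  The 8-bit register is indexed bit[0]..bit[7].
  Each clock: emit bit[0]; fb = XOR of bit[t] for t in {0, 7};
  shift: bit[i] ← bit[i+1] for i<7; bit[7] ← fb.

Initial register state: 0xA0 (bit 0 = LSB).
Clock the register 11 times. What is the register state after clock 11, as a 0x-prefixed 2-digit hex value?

reg_0 = 0xA0
clock 1: out=0, reg = 0xD0
clock 2: out=0, reg = 0xE8
clock 3: out=0, reg = 0xF4
clock 4: out=0, reg = 0xFA
clock 5: out=0, reg = 0xFD
clock 6: out=1, reg = 0x7E
clock 7: out=0, reg = 0x3F
clock 8: out=1, reg = 0x9F
clock 9: out=1, reg = 0x4F
clock 10: out=1, reg = 0xA7
clock 11: out=1, reg = 0x53

0x53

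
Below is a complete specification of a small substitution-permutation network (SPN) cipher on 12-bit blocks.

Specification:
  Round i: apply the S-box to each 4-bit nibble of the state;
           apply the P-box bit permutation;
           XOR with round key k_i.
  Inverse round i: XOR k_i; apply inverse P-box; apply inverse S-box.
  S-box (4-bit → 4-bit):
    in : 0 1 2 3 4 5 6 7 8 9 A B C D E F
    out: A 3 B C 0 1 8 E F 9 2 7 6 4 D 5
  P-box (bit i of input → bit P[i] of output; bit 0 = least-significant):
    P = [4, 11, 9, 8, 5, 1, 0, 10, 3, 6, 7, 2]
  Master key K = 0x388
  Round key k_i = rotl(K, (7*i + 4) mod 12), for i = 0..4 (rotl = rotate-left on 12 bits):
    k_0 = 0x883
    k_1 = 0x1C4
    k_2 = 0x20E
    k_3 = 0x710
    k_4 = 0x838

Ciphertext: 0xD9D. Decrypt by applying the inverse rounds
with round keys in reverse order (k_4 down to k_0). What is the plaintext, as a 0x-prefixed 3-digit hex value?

s_0 = ciphertext = 0xD9D
s_1 = InvRound(s_0, k_4) = 0x3E6
s_2 = InvRound(s_1, k_3) = 0x725
s_3 = InvRound(s_2, k_2) = 0x586
s_4 = InvRound(s_3, k_1) = 0xA04
s_5 = InvRound(s_4, k_0) = 0x3CD

0x3CD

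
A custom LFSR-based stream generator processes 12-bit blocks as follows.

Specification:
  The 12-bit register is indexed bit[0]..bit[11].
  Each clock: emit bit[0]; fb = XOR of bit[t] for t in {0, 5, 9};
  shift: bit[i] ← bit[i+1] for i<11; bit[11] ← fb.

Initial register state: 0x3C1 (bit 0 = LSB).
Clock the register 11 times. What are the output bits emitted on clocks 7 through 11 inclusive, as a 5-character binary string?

reg_0 = 0x3C1
clock 1: out=1, reg = 0x1E0
clock 2: out=0, reg = 0x8F0
clock 3: out=0, reg = 0xC78
clock 4: out=0, reg = 0xE3C
clock 5: out=0, reg = 0x71E
clock 6: out=0, reg = 0xB8F
clock 7: out=1, reg = 0x5C7
clock 8: out=1, reg = 0xAE3
clock 9: out=1, reg = 0xD71
clock 10: out=1, reg = 0x6B8
clock 11: out=0, reg = 0x35C

11110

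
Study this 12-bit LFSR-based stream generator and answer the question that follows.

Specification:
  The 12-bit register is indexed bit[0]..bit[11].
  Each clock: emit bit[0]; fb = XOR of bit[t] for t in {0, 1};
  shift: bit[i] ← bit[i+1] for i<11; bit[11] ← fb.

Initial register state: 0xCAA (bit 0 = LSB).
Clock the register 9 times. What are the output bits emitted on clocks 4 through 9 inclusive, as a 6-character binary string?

101010

reg_0 = 0xCAA
clock 1: out=0, reg = 0xE55
clock 2: out=1, reg = 0xF2A
clock 3: out=0, reg = 0xF95
clock 4: out=1, reg = 0xFCA
clock 5: out=0, reg = 0xFE5
clock 6: out=1, reg = 0xFF2
clock 7: out=0, reg = 0xFF9
clock 8: out=1, reg = 0xFFC
clock 9: out=0, reg = 0x7FE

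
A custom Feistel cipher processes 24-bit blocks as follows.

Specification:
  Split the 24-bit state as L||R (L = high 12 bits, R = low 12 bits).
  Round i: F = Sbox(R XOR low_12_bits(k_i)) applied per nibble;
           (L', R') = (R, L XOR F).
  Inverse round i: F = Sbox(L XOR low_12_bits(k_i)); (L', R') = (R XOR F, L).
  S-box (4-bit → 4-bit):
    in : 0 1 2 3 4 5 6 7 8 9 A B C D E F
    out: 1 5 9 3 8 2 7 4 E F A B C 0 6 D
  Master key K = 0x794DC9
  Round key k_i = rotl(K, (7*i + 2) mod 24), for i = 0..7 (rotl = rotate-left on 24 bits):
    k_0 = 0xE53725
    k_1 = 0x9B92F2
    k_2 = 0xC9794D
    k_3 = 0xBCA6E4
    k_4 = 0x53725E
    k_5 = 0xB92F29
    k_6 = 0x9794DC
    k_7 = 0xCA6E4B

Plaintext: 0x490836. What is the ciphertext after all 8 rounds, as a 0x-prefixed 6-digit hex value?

s_0 = plaintext = 0x490836
s_1 = Round(s_0, k_0) = 0x8369C3
s_2 = Round(s_1, k_1) = 0x9C3303
s_3 = Round(s_2, k_2) = 0x303345
s_4 = Round(s_3, k_3) = 0x3451A6
s_5 = Round(s_4, k_4) = 0x1A609B
s_6 = Round(s_5, k_5) = 0x09BC1F
s_7 = Round(s_6, k_6) = 0xC1FE58
s_8 = Round(s_7, k_7) = 0xE58D4C

0xE58D4C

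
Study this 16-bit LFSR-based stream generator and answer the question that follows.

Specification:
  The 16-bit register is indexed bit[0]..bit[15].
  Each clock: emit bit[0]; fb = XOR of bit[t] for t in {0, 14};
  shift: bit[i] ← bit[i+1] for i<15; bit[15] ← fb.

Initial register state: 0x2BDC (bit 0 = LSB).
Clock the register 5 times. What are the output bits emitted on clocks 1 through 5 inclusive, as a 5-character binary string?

00111

reg_0 = 0x2BDC
clock 1: out=0, reg = 0x15EE
clock 2: out=0, reg = 0x0AF7
clock 3: out=1, reg = 0x857B
clock 4: out=1, reg = 0xC2BD
clock 5: out=1, reg = 0x615E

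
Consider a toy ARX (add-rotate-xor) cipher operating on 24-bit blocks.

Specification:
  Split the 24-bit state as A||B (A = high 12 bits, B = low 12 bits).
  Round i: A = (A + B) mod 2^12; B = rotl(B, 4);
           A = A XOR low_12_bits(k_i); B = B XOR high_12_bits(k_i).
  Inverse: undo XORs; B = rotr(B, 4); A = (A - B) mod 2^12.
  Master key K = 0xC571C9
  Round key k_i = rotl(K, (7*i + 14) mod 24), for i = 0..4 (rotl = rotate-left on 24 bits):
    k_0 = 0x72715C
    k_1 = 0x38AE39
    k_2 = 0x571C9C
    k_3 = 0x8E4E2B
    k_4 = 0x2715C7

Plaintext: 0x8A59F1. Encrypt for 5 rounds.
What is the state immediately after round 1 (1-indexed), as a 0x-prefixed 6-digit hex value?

0x3CA83E

s_0 = plaintext = 0x8A59F1
s_1 = Round(s_0, k_0) = 0x3CA83E
s_2 = Round(s_1, k_1) = 0x231062
s_3 = Round(s_2, k_2) = 0xE0F351
s_4 = Round(s_3, k_3) = 0xF4BDF7
s_5 = Round(s_4, k_4) = 0x885D0C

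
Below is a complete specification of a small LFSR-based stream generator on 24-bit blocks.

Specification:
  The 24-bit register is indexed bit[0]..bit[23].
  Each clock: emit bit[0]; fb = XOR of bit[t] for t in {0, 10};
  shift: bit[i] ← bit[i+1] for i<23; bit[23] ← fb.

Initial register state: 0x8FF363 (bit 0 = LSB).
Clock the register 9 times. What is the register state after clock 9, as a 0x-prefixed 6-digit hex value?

reg_0 = 0x8FF363
clock 1: out=1, reg = 0xC7F9B1
clock 2: out=1, reg = 0xE3FCD8
clock 3: out=0, reg = 0xF1FE6C
clock 4: out=0, reg = 0xF8FF36
clock 5: out=0, reg = 0xFC7F9B
clock 6: out=1, reg = 0x7E3FCD
clock 7: out=1, reg = 0x3F1FE6
clock 8: out=0, reg = 0x9F8FF3
clock 9: out=1, reg = 0x4FC7F9

0x4FC7F9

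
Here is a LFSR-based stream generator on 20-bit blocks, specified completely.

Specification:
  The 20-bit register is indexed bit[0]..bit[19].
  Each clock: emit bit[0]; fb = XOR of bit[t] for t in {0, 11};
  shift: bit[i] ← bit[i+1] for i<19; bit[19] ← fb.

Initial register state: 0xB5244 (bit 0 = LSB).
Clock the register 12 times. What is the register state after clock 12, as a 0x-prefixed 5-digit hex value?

reg_0 = 0xB5244
clock 1: out=0, reg = 0x5A922
clock 2: out=0, reg = 0xAD491
clock 3: out=1, reg = 0xD6A48
clock 4: out=0, reg = 0xEB524
clock 5: out=0, reg = 0x75A92
clock 6: out=0, reg = 0xBAD49
clock 7: out=1, reg = 0x5D6A4
clock 8: out=0, reg = 0x2EB52
clock 9: out=0, reg = 0x975A9
clock 10: out=1, reg = 0xCBAD4
clock 11: out=0, reg = 0xE5D6A
clock 12: out=0, reg = 0xF2EB5

0xF2EB5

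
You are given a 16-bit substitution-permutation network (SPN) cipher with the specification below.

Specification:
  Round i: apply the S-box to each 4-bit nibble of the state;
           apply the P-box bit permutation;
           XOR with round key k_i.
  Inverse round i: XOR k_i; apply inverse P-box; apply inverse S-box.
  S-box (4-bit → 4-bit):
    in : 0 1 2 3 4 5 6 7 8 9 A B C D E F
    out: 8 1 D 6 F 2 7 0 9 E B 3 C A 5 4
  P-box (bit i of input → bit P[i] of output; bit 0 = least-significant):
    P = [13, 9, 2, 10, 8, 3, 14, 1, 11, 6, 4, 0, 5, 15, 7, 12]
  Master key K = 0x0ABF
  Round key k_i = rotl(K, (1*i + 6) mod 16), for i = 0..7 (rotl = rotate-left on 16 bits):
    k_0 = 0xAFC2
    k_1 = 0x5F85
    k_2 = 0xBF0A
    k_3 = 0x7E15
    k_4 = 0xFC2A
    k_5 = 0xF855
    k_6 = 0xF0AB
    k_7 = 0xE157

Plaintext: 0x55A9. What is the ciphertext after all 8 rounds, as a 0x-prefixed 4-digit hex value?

0x6AEC

s_0 = plaintext = 0x55A9
s_1 = Round(s_0, k_0) = 0x288C
s_2 = Round(s_1, k_1) = 0x4222
s_3 = Round(s_2, k_2) = 0x42BD
s_4 = Round(s_3, k_3) = 0xE1AC
s_5 = Round(s_4, k_4) = 0xF184
s_6 = Round(s_5, k_5) = 0xD7D3
s_7 = Round(s_6, k_6) = 0x62A5
s_8 = Round(s_7, k_7) = 0x6AEC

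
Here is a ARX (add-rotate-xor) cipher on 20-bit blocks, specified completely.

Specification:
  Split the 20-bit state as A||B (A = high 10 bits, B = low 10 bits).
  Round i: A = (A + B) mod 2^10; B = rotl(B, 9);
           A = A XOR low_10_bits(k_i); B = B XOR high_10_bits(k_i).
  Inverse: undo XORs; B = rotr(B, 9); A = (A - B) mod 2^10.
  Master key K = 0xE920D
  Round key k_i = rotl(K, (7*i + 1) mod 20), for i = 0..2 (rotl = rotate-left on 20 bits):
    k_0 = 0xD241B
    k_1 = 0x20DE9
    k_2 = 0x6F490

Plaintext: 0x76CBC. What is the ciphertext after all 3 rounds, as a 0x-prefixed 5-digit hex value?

s_0 = plaintext = 0x76CBC
s_1 = Round(s_0, k_0) = 0xA3317
s_2 = Round(s_1, k_1) = 0x12B08
s_3 = Round(s_2, k_2) = 0xF0839

0xF0839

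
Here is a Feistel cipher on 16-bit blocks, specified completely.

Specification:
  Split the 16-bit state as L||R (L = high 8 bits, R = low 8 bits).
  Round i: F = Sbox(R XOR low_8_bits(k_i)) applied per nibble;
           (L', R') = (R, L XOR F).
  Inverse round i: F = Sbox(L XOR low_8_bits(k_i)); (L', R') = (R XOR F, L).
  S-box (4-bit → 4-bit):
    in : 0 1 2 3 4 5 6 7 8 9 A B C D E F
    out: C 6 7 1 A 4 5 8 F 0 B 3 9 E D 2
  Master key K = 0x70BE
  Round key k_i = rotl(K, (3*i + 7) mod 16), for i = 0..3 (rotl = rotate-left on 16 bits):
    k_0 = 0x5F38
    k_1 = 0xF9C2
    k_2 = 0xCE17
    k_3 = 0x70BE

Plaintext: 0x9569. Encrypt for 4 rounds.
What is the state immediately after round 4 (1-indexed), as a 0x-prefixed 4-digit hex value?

s_0 = plaintext = 0x9569
s_1 = Round(s_0, k_0) = 0x69D3
s_2 = Round(s_1, k_1) = 0xD30F
s_3 = Round(s_2, k_2) = 0x0FBC
s_4 = Round(s_3, k_3) = 0xBCC8

0xBCC8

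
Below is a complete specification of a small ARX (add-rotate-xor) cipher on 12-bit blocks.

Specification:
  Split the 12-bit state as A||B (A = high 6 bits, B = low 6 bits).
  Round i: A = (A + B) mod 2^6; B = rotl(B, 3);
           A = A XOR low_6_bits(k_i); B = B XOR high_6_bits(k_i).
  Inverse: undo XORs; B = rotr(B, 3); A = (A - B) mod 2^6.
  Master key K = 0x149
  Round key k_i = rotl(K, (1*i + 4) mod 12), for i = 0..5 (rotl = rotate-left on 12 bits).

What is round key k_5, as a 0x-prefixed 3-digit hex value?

K = 0x149
k_0 = rotl(K, (1*0+4) mod 12) = rotl(K, 4) = 0x491
k_1 = rotl(K, (1*1+4) mod 12) = rotl(K, 5) = 0x922
k_2 = rotl(K, (1*2+4) mod 12) = rotl(K, 6) = 0x245
k_3 = rotl(K, (1*3+4) mod 12) = rotl(K, 7) = 0x48A
k_4 = rotl(K, (1*4+4) mod 12) = rotl(K, 8) = 0x914
k_5 = rotl(K, (1*5+4) mod 12) = rotl(K, 9) = 0x229

0x229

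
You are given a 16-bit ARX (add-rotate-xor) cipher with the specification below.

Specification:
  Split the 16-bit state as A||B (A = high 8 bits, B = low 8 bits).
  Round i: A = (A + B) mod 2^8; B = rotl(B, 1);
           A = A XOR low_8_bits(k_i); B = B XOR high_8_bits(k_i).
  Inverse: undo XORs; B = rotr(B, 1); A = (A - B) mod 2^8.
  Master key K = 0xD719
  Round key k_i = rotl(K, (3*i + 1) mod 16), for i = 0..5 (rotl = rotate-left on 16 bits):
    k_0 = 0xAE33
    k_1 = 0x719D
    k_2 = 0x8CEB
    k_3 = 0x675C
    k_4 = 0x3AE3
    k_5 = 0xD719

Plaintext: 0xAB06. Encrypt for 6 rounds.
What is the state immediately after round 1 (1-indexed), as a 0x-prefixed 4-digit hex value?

0x82A2

s_0 = plaintext = 0xAB06
s_1 = Round(s_0, k_0) = 0x82A2
s_2 = Round(s_1, k_1) = 0xB934
s_3 = Round(s_2, k_2) = 0x06E4
s_4 = Round(s_3, k_3) = 0xB6AE
s_5 = Round(s_4, k_4) = 0x8767
s_6 = Round(s_5, k_5) = 0xF719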